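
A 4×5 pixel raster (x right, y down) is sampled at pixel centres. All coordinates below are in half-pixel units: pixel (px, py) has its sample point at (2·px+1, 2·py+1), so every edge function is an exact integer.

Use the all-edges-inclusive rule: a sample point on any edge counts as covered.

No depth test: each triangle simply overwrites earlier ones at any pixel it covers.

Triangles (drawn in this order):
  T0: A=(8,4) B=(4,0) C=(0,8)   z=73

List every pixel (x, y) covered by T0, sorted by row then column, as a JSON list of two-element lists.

T0:
  2·area = 48  (B↔C swapped to make it positive)
  edge (8, 4)→(0, 8): d=(-8,4) inclusive
  edge (0, 8)→(4, 0): d=(4,-8) inclusive
  edge (4, 0)→(8, 4): d=(4,4) inclusive
    (2,0)@(5, 1): e=[36,12,0] → X  [on edge]
    (3,0)@(7, 1): e=[28,28,-8] → .
    (1,1)@(3, 3): e=[28,4,16] → X
    (3,1)@(7, 3): e=[12,36,0] → X  [on edge]
    (1,2)@(3, 5): e=[12,12,24] → X
    (3,2)@(7, 5): e=[-4,44,8] → .
    (0,3)@(1, 7): e=[4,4,40] → X
    (1,3)@(3, 7): e=[-4,20,32] → .
    (2,3)@(5, 7): e=[-12,36,24] → .
    (0,4)@(1, 9): e=[-12,12,48] → .
  covered (7 px):
    . . X .
    . X X X
    . X X .
    X . . .
    . . . .

Answer: [[2,0],[1,1],[2,1],[3,1],[1,2],[2,2],[0,3]]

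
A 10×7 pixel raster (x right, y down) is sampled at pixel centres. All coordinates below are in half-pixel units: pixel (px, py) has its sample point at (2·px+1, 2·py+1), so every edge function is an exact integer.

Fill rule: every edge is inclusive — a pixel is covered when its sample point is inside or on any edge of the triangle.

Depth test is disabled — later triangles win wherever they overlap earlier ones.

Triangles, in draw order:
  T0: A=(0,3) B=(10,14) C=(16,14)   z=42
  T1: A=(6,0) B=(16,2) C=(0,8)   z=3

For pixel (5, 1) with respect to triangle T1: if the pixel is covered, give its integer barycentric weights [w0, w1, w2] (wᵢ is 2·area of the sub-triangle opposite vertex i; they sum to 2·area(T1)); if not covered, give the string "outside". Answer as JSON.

T0:
  2·area = 66  (B↔C swapped to make it positive)
  edge (0, 3)→(16, 14): d=(16,11) inclusive
  edge (16, 14)→(10, 14): d=(-6,0) inclusive
  edge (10, 14)→(0, 3): d=(-10,-11) inclusive
    (2,3)@(5, 7): e=[9,42,15] → X
    (3,3)@(7, 7): e=[-13,42,37] → .
    (2,4)@(5, 9): e=[41,30,-5] → .
    (3,4)@(7, 9): e=[19,30,17] → X
    (4,4)@(9, 9): e=[-3,30,39] → .
    (3,5)@(7, 11): e=[51,18,-3] → .
    (4,5)@(9, 11): e=[29,18,19] → X
    (5,5)@(11, 11): e=[7,18,41] → X
    (6,5)@(13, 11): e=[-15,18,63] → .
    (4,6)@(9, 13): e=[61,6,-1] → .
    (5,6)@(11, 13): e=[39,6,21] → X
    (6,6)@(13, 13): e=[17,6,43] → X
  covered (6 px):
    . . . . . . . . . .
    . . . . . . . . . .
    . . . . . . . . . .
    . . X . . . . . . .
    . . . X . . . . . .
    . . . . X X . . . .
    . . . . . X X . . .
T1:
  2·area = 92
  edge (6, 0)→(16, 2): d=(10,2) inclusive
  edge (16, 2)→(0, 8): d=(-16,6) inclusive
  edge (0, 8)→(6, 0): d=(6,-8) inclusive
    (3,0)@(7, 1): e=[8,70,14] → X
    (4,0)@(9, 1): e=[4,58,30] → X
    (5,0)@(11, 1): e=[0,46,46] → X  [on edge]
    (6,0)@(13, 1): e=[-4,34,62] → .
    (2,1)@(5, 3): e=[32,50,10] → X
    (6,1)@(13, 3): e=[16,2,74] → X
    (7,1)@(15, 3): e=[12,-10,90] → .
    (1,2)@(3, 5): e=[56,30,6] → X
    (4,2)@(9, 5): e=[44,-6,54] → .
    (5,2)@(11, 5): e=[40,-18,70] → .
    (6,2)@(13, 5): e=[36,-30,86] → .
    (0,3)@(1, 7): e=[80,10,2] → X
  covered (12 px):
    . . . X X X . . . .
    . . X X X X X . . .
    . X X X . . . . . .
    X . . . . . . . . .
    . . . . . . . . . .
    . . . . . . . . . .
    . . . . . . . . . .

Final: [14,58,20]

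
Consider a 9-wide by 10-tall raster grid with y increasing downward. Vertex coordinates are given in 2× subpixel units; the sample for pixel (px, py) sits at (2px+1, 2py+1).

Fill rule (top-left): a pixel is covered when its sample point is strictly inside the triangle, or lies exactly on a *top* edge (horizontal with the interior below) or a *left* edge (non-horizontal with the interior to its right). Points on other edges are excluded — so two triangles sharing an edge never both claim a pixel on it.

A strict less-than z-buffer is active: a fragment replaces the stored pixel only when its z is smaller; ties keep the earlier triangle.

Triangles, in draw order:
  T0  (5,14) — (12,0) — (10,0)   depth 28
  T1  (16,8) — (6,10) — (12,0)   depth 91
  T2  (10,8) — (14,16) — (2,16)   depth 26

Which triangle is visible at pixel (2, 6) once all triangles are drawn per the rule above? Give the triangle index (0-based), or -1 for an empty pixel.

T0:
  2·area = 28  (B↔C swapped to make it positive)
  edge (5, 14)→(10, 0): d=(5,-14) top-left  bias=+0
  edge (10, 0)→(12, 0): d=(2,0) top-left  bias=+0
  edge (12, 0)→(5, 14): d=(-7,14) right/bottom  bias=-1
    (5,0)@(11, 1): e=[19,2,7] → █
    (6,0)@(13, 1): e=[47,2,-21] → ·
    (4,1)@(9, 3): e=[1,6,21] → █
    (5,1)@(11, 3): e=[29,6,-7] → ·
    (4,2)@(9, 5): e=[11,10,7] → █
    (5,2)@(11, 5): e=[39,10,-21] → ·
    (4,3)@(9, 7): e=[21,14,-7] → ·
    (3,4)@(7, 9): e=[3,18,7] → █
    (4,4)@(9, 9): e=[31,18,-21] → ·
    (3,5)@(7, 11): e=[13,22,-7] → ·
  covered (4 px):
    · · · · · █ · · ·
    · · · · █ · · · ·
    · · · · █ · · · ·
    · · · · · · · · ·
    · · · █ · · · · ·
    · · · · · · · · ·
    · · · · · · · · ·
    · · · · · · · · ·
    · · · · · · · · ·
    · · · · · · · · ·
T1:
  2·area = 88
  edge (16, 8)→(6, 10): d=(-10,2) right/bottom  bias=-1
  edge (6, 10)→(12, 0): d=(6,-10) top-left  bias=+0
  edge (12, 0)→(16, 8): d=(4,8) right/bottom  bias=-1
    (5,1)@(11, 3): e=[60,8,20] → █
    (6,1)@(13, 3): e=[56,28,4] → █
    (7,1)@(15, 3): e=[52,48,-12] → ·
    (4,2)@(9, 5): e=[44,0,44] → █  [on edge]
    (7,2)@(15, 5): e=[32,60,-4] → ·
    (4,3)@(9, 7): e=[24,12,52] → █
    (7,3)@(15, 7): e=[12,72,4] → █
    (8,3)@(17, 7): e=[8,92,-12] → ·
    (3,4)@(7, 9): e=[8,4,76] → █
    (5,4)@(11, 9): e=[0,44,44] → ·  [on edge]
    (6,4)@(13, 9): e=[-4,64,28] → ·
    (7,4)@(15, 9): e=[-8,84,12] → ·
    (0,5)@(1, 11): e=[0,-44,132] → ·  [on edge]
    (1,7)@(3, 15): e=[-44,0,132] → ·  [on edge]
  covered (11 px):
    · · · · · · · · ·
    · · · · · █ █ · ·
    · · · · █ █ █ · ·
    · · · · █ █ █ █ ·
    · · · █ █ · · · ·
    · · · · · · · · ·
    · · · · · · · · ·
    · · · · · · · · ·
    · · · · · · · · ·
    · · · · · · · · ·
T2:
  2·area = 96
  edge (10, 8)→(14, 16): d=(4,8) right/bottom  bias=-1
  edge (14, 16)→(2, 16): d=(-12,0) right/bottom  bias=-1
  edge (2, 16)→(10, 8): d=(8,-8) top-left  bias=+0
    (8,0)@(17, 1): e=[-84,180,0] → ·  [on edge]
    (7,1)@(15, 3): e=[-60,156,0] → ·  [on edge]
    (6,2)@(13, 5): e=[-36,132,0] → ·  [on edge]
    (5,3)@(11, 7): e=[-12,108,0] → ·  [on edge]
    (4,4)@(9, 9): e=[12,84,0] → █  [on edge]
    (5,4)@(11, 9): e=[-4,84,16] → ·
    (3,5)@(7, 11): e=[36,60,0] → █  [on edge]
    (5,5)@(11, 11): e=[4,60,32] → █
    (6,5)@(13, 11): e=[-12,60,48] → ·
    (2,6)@(5, 13): e=[60,36,0] → █  [on edge]
    (6,6)@(13, 13): e=[-4,36,64] → ·
    (1,7)@(3, 15): e=[84,12,0] → █  [on edge]
    (0,8)@(1, 17): e=[108,-12,0] → ·  [on edge]
  covered (14 px):
    · · · · · · · · ·
    · · · · · · · · ·
    · · · · · · · · ·
    · · · · · · · · ·
    · · · · █ · · · ·
    · · · █ █ █ · · ·
    · · █ █ █ █ · · ·
    · █ █ █ █ █ █ · ·
    · · · · · · · · ·
    · · · · · · · · ·

Z-buffer (winner per pixel, '.' = empty):
  . . . . . 0 . . .
  . . . . 0 1 1 . .
  . . . . 0 1 1 . .
  . . . . 1 1 1 1 .
  . . . 0 2 . . . .
  . . . 2 2 2 . . .
  . . 2 2 2 2 . . .
  . 2 2 2 2 2 2 . .
  . . . . . . . . .
  . . . . . . . . .

Answer: 2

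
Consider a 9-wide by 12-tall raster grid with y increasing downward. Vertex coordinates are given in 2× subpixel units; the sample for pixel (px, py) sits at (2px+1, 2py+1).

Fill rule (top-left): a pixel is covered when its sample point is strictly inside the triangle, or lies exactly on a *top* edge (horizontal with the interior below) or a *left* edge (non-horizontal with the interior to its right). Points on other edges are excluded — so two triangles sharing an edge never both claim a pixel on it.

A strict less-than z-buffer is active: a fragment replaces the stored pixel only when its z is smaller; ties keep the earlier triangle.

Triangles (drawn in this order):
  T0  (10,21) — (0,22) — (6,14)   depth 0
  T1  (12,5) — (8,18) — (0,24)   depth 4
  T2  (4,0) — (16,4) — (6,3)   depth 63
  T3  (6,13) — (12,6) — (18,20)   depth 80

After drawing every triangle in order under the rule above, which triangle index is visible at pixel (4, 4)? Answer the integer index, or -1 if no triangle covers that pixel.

T0:
  2·area = 74
  edge (10, 21)→(0, 22): d=(-10,1) right/bottom  bias=-1
  edge (0, 22)→(6, 14): d=(6,-8) top-left  bias=+0
  edge (6, 14)→(10, 21): d=(4,7) right/bottom  bias=-1
    (2,8)@(5, 17): e=[45,10,19] → X
    (3,8)@(7, 17): e=[43,26,5] → X
    (4,8)@(9, 17): e=[41,42,-9] → .
    (1,9)@(3, 19): e=[27,6,41] → X
    (4,9)@(9, 19): e=[21,54,-1] → .
    (0,10)@(1, 21): e=[9,2,63] → X
    (4,10)@(9, 21): e=[1,66,7] → X
    (5,10)@(11, 21): e=[-1,82,-7] → .
    (0,11)@(1, 23): e=[-11,14,71] → .
    (1,11)@(3, 23): e=[-13,30,57] → .
    (2,11)@(5, 23): e=[-15,46,43] → .
    (3,11)@(7, 23): e=[-17,62,29] → .
  covered (10 px):
    . . . . . . . . .
    . . . . . . . . .
    . . . . . . . . .
    . . . . . . . . .
    . . . . . . . . .
    . . . . . . . . .
    . . . . . . . . .
    . . . . . . . . .
    . . X X . . . . .
    . X X X . . . . .
    X X X X X . . . .
    . . . . . . . . .
T1:
  2·area = 80
  edge (12, 5)→(8, 18): d=(-4,13) right/bottom  bias=-1
  edge (8, 18)→(0, 24): d=(-8,6) right/bottom  bias=-1
  edge (0, 24)→(12, 5): d=(12,-19) top-left  bias=+0
    (5,3)@(11, 7): e=[5,70,5] → X
    (6,3)@(13, 7): e=[-21,58,43] → .
    (5,4)@(11, 9): e=[-3,54,29] → .
    (4,5)@(9, 11): e=[15,50,15] → X
    (5,5)@(11, 11): e=[-11,38,53] → .
    (3,6)@(7, 13): e=[33,46,1] → X
    (5,6)@(11, 13): e=[-19,22,77] → .
    (3,7)@(7, 15): e=[25,30,25] → X
    (4,7)@(9, 15): e=[-1,18,63] → .
    (2,8)@(5, 17): e=[43,26,11] → X
    (4,8)@(9, 17): e=[-9,2,87] → .
    (2,9)@(5, 19): e=[35,10,35] → X
  covered (10 px):
    . . . . . . . . .
    . . . . . . . . .
    . . . . . . . . .
    . . . . . X . . .
    . . . . . . . . .
    . . . . X . . . .
    . . . X X . . . .
    . . . X . . . . .
    . . X X . . . . .
    . . X . . . . . .
    . X . . . . . . .
    X . . . . . . . .
T2:
  2·area = 28
  edge (4, 0)→(16, 4): d=(12,4) right/bottom  bias=-1
  edge (16, 4)→(6, 3): d=(-10,-1) top-left  bias=+0
  edge (6, 3)→(4, 0): d=(-2,-3) top-left  bias=+0
    (2,0)@(5, 1): e=[8,19,1] → X
    (3,0)@(7, 1): e=[0,21,7] → .  [on edge]
    (2,1)@(5, 3): e=[32,-1,-3] → .
    (3,1)@(7, 3): e=[24,1,3] → X
    (4,1)@(9, 3): e=[16,3,9] → X
    (5,1)@(11, 3): e=[8,5,15] → X
    (6,1)@(13, 3): e=[0,7,21] → .  [on edge]
    (3,2)@(7, 5): e=[48,-19,-1] → .
    (4,2)@(9, 5): e=[40,-17,5] → .
    (5,2)@(11, 5): e=[32,-15,11] → .
  covered (4 px):
    . . X . . . . . .
    . . . X X X . . .
    . . . . . . . . .
    . . . . . . . . .
    . . . . . . . . .
    . . . . . . . . .
    . . . . . . . . .
    . . . . . . . . .
    . . . . . . . . .
    . . . . . . . . .
    . . . . . . . . .
    . . . . . . . . .
T3:
  2·area = 126
  edge (6, 13)→(12, 6): d=(6,-7) top-left  bias=+0
  edge (12, 6)→(18, 20): d=(6,14) right/bottom  bias=-1
  edge (18, 20)→(6, 13): d=(-12,-7) top-left  bias=+0
    (5,4)@(11, 9): e=[11,32,83] → X
    (6,4)@(13, 9): e=[25,4,97] → X
    (7,4)@(15, 9): e=[39,-24,111] → .
    (4,5)@(9, 11): e=[9,72,45] → X
    (7,5)@(15, 11): e=[51,-12,87] → .
    (3,6)@(7, 13): e=[7,112,7] → X
    (7,6)@(15, 13): e=[63,0,63] → .  [on edge]
    (3,7)@(7, 15): e=[19,124,-17] → .
    (4,7)@(9, 15): e=[33,96,-3] → .
    (5,7)@(11, 15): e=[47,68,11] → X
    (7,7)@(15, 15): e=[75,12,39] → X
    (8,7)@(17, 15): e=[89,-16,53] → .
  covered (15 px):
    . . . . . . . . .
    . . . . . . . . .
    . . . . . . . . .
    . . . . . . . . .
    . . . . . X X . .
    . . . . X X X . .
    . . . X X X X . .
    . . . . . X X X .
    . . . . . . X X .
    . . . . . . . . X
    . . . . . . . . .
    . . . . . . . . .

Z-buffer (winner per pixel, '.' = empty):
  . . 2 . . . . . .
  . . . 2 2 2 . . .
  . . . . . . . . .
  . . . . . 1 . . .
  . . . . . 3 3 . .
  . . . . 1 3 3 . .
  . . . 1 1 3 3 . .
  . . . 1 . 3 3 3 .
  . . 0 0 . . 3 3 .
  . 0 0 0 . . . . 3
  0 0 0 0 0 . . . .
  1 . . . . . . . .

Result: -1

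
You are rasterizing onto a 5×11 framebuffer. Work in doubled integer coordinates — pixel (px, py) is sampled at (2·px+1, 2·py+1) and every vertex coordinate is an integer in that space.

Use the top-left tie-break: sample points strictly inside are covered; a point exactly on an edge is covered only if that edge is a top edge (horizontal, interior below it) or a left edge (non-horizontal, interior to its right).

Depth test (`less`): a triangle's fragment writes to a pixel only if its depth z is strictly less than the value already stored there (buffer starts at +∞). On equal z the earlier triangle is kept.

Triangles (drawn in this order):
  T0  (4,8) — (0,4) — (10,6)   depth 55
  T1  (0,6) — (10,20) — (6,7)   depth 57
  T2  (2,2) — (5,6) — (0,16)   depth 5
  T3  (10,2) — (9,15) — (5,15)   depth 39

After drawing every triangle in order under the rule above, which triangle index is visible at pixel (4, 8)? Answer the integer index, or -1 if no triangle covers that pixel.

T0:
  2·area = 32
  edge (4, 8)→(0, 4): d=(-4,-4) top-left  bias=+0
  edge (0, 4)→(10, 6): d=(10,2) right/bottom  bias=-1
  edge (10, 6)→(4, 8): d=(-6,2) right/bottom  bias=-1
    (0,2)@(1, 5): e=[0,8,24] → #  [on edge]
    (1,2)@(3, 5): e=[8,4,20] → #
    (2,2)@(5, 5): e=[16,0,16] → ·  [on edge]
    (0,3)@(1, 7): e=[-8,28,12] → ·
    (1,3)@(3, 7): e=[0,24,8] → #  [on edge]
    (2,3)@(5, 7): e=[8,20,4] → #
    (3,3)@(7, 7): e=[16,16,0] → ·  [on edge]
    (0,4)@(1, 9): e=[-16,48,0] → ·  [on edge]
    (1,4)@(3, 9): e=[-8,44,-4] → ·
    (2,4)@(5, 9): e=[0,40,-8] → ·  [on edge]
    (3,5)@(7, 11): e=[0,56,-24] → ·  [on edge]
    (4,6)@(9, 13): e=[0,72,-40] → ·  [on edge]
  covered (4 px):
    · · · · ·
    · · · · ·
    # # · · ·
    · # # · ·
    · · · · ·
    · · · · ·
    · · · · ·
    · · · · ·
    · · · · ·
    · · · · ·
    · · · · ·
T1:
  2·area = 74  (B↔C swapped to make it positive)
  edge (0, 6)→(6, 7): d=(6,1) right/bottom  bias=-1
  edge (6, 7)→(10, 20): d=(4,13) right/bottom  bias=-1
  edge (10, 20)→(0, 6): d=(-10,-14) top-left  bias=+0
    (0,3)@(1, 7): e=[5,65,4] → #
    (1,3)@(3, 7): e=[3,39,32] → #
    (2,3)@(5, 7): e=[1,13,60] → #
    (3,3)@(7, 7): e=[-1,-13,88] → ·
    (0,4)@(1, 9): e=[17,73,-16] → ·
    (1,4)@(3, 9): e=[15,47,12] → #
    (3,4)@(7, 9): e=[11,-5,68] → ·
    (1,5)@(3, 11): e=[27,55,-8] → ·
    (2,5)@(5, 11): e=[25,29,20] → #
    (3,5)@(7, 11): e=[23,3,48] → #
    (4,5)@(9, 11): e=[21,-23,76] → ·
    (2,6)@(5, 13): e=[37,37,0] → #  [on edge]
  covered (11 px):
    · · · · ·
    · · · · ·
    · · · · ·
    # # # · ·
    · # # · ·
    · · # # ·
    · · # # ·
    · · · # ·
    · · · · #
    · · · · ·
    · · · · ·
T2:
  2·area = 50
  edge (2, 2)→(5, 6): d=(3,4) right/bottom  bias=-1
  edge (5, 6)→(0, 16): d=(-5,10) right/bottom  bias=-1
  edge (0, 16)→(2, 2): d=(2,-14) top-left  bias=+0
    (1,2)@(3, 5): e=[5,25,20] → #
    (2,2)@(5, 5): e=[-3,5,48] → ·
    (1,3)@(3, 7): e=[11,15,24] → #
    (2,3)@(5, 7): e=[3,-5,52] → ·
    (0,4)@(1, 9): e=[25,25,0] → #  [on edge]
    (2,4)@(5, 9): e=[9,-15,56] → ·
    (0,5)@(1, 11): e=[31,15,4] → #
    (1,5)@(3, 11): e=[23,-5,32] → ·
    (0,6)@(1, 13): e=[37,5,8] → #
    (1,6)@(3, 13): e=[29,-15,36] → ·
    (0,7)@(1, 15): e=[43,-5,12] → ·
  covered (6 px):
    · · · · ·
    · · · · ·
    · # · · ·
    · # · · ·
    # # · · ·
    # · · · ·
    # · · · ·
    · · · · ·
    · · · · ·
    · · · · ·
    · · · · ·
T3:
  2·area = 52
  edge (10, 2)→(9, 15): d=(-1,13) right/bottom  bias=-1
  edge (9, 15)→(5, 15): d=(-4,0) right/bottom  bias=-1
  edge (5, 15)→(10, 2): d=(5,-13) top-left  bias=+0
    (4,2)@(9, 5): e=[10,40,2] → #
    (4,3)@(9, 7): e=[8,32,12] → #
    (4,4)@(9, 9): e=[6,24,22] → #
    (3,5)@(7, 11): e=[30,16,6] → #
    (3,6)@(7, 13): e=[28,8,16] → #
    (0,7)@(1, 15): e=[104,0,-52] → ·  [on edge]
    (1,7)@(3, 15): e=[78,0,-26] → ·  [on edge]
    (2,7)@(5, 15): e=[52,0,0] → ·  [on edge]
    (3,7)@(7, 15): e=[26,0,26] → ·  [on edge]
    (4,7)@(9, 15): e=[0,0,52] → ·  [on edge]
  covered (7 px):
    · · · · ·
    · · · · ·
    · · · · #
    · · · · #
    · · · · #
    · · · # #
    · · · # #
    · · · · ·
    · · · · ·
    · · · · ·
    · · · · ·

Z-buffer (winner per pixel, '.' = empty):
  . . . . .
  . . . . .
  0 2 . . 3
  1 2 0 . 3
  2 2 1 . 3
  2 . 1 3 3
  2 . 1 3 3
  . . . 1 .
  . . . . 1
  . . . . .
  . . . . .

Result: 1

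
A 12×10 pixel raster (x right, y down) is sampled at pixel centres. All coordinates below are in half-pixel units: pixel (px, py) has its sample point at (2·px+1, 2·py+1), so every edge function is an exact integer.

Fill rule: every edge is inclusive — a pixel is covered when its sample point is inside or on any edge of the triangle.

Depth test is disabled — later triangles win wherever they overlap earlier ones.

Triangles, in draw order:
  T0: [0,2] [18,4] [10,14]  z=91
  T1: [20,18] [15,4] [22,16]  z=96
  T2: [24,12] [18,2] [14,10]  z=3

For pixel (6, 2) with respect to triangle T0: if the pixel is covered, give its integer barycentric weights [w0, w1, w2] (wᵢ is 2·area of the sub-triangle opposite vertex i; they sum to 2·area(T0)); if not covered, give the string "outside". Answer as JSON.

T0:
  2·area = 196
  edge (0, 2)→(18, 4): d=(18,2) inclusive
  edge (18, 4)→(10, 14): d=(-8,10) inclusive
  edge (10, 14)→(0, 2): d=(-10,-12) inclusive
    (0,1)@(1, 3): e=[16,178,2] → █
    (1,1)@(3, 3): e=[12,158,26] → █
    (2,1)@(5, 3): e=[8,138,50] → █
    (3,1)@(7, 3): e=[4,118,74] → █
    (4,1)@(9, 3): e=[0,98,98] → █  [on edge]
    (5,1)@(11, 3): e=[-4,78,122] → ·
    (0,2)@(1, 5): e=[52,162,-18] → ·
    (1,2)@(3, 5): e=[48,142,6] → █
    (5,2)@(11, 5): e=[32,62,102] → █
    (6,2)@(13, 5): e=[28,42,126] → █
    (7,2)@(15, 5): e=[24,22,150] → █
    (8,2)@(17, 5): e=[20,2,174] → █
  covered (25 px):
    · · · · · · · · · · · ·
    █ █ █ █ █ · · · · · · ·
    · █ █ █ █ █ █ █ █ · · ·
    · · █ █ █ █ █ █ · · · ·
    · · · █ █ █ █ · · · · ·
    · · · · █ █ · · · · · ·
    · · · · · · · · · · · ·
    · · · · · · · · · · · ·
    · · · · · · · · · · · ·
    · · · · · · · · · · · ·
T1:
  2·area = 38
  edge (20, 18)→(15, 4): d=(-5,-14) inclusive
  edge (15, 4)→(22, 16): d=(7,12) inclusive
  edge (22, 16)→(20, 18): d=(-2,2) inclusive
    (8,4)@(17, 9): e=[3,11,24] → █
    (9,4)@(19, 9): e=[31,-13,20] → ·
    (8,5)@(17, 11): e=[-7,25,20] → ·
    (9,5)@(19, 11): e=[21,1,16] → █
    (10,5)@(21, 11): e=[49,-23,12] → ·
    (9,6)@(19, 13): e=[11,15,12] → █
    (10,6)@(21, 13): e=[39,-9,8] → ·
    (9,7)@(19, 15): e=[1,29,8] → █
    (10,7)@(21, 15): e=[29,5,4] → █
    (11,7)@(23, 15): e=[57,-19,0] → ·  [on edge]
    (9,8)@(19, 17): e=[-9,43,4] → ·
    (10,8)@(21, 17): e=[19,19,0] → █  [on edge]
    (9,9)@(19, 19): e=[-19,57,0] → ·  [on edge]
  covered (6 px):
    · · · · · · · · · · · ·
    · · · · · · · · · · · ·
    · · · · · · · · · · · ·
    · · · · · · · · · · · ·
    · · · · · · · · █ · · ·
    · · · · · · · · · █ · ·
    · · · · · · · · · █ · ·
    · · · · · · · · · █ █ ·
    · · · · · · · · · · █ ·
    · · · · · · · · · · · ·
T2:
  2·area = 88  (B↔C swapped to make it positive)
  edge (24, 12)→(14, 10): d=(-10,-2) inclusive
  edge (14, 10)→(18, 2): d=(4,-8) inclusive
  edge (18, 2)→(24, 12): d=(6,10) inclusive
    (8,2)@(17, 5): e=[56,4,28] → █
    (9,2)@(19, 5): e=[60,20,8] → █
    (10,2)@(21, 5): e=[64,36,-12] → ·
    (8,3)@(17, 7): e=[36,12,40] → █
    (10,3)@(21, 7): e=[44,44,0] → █  [on edge]
    (11,3)@(23, 7): e=[48,60,-20] → ·
    (4,4)@(9, 9): e=[0,-44,132] → ·  [on edge]
    (7,4)@(15, 9): e=[12,4,72] → █
    (11,4)@(23, 9): e=[28,68,-8] → ·
    (7,5)@(15, 11): e=[-8,12,84] → ·
    (8,5)@(17, 11): e=[-4,28,64] → ·
    (9,5)@(19, 11): e=[0,44,44] → █  [on edge]
  covered (12 px):
    · · · · · · · · · · · ·
    · · · · · · · · · · · ·
    · · · · · · · · █ █ · ·
    · · · · · · · · █ █ █ ·
    · · · · · · · █ █ █ █ ·
    · · · · · · · · · █ █ █
    · · · · · · · · · · · ·
    · · · · · · · · · · · ·
    · · · · · · · · · · · ·
    · · · · · · · · · · · ·

Answer: [42,126,28]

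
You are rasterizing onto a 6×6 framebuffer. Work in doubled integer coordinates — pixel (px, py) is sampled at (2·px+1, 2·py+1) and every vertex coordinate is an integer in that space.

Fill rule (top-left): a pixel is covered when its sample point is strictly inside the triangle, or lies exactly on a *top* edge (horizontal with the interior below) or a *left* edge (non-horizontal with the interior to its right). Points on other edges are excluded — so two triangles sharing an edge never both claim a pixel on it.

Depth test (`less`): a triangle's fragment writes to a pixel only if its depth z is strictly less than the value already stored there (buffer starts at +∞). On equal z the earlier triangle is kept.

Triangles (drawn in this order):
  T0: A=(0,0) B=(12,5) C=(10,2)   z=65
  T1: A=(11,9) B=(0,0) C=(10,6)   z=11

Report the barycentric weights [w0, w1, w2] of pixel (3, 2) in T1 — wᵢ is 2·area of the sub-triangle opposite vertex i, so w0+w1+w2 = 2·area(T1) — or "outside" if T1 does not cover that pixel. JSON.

T0:
  2·area = 26  (B↔C swapped to make it positive)
  edge (0, 0)→(10, 2): d=(10,2) right/bottom  bias=-1
  edge (10, 2)→(12, 5): d=(2,3) right/bottom  bias=-1
  edge (12, 5)→(0, 0): d=(-12,-5) top-left  bias=+0
    (1,0)@(3, 1): e=[4,19,3] → █
    (2,0)@(5, 1): e=[0,13,13] → ·  [on edge]
    (1,1)@(3, 3): e=[24,23,-21] → ·
    (4,1)@(9, 3): e=[12,5,9] → █
    (5,1)@(11, 3): e=[8,-1,19] → ·
    (4,2)@(9, 5): e=[32,9,-15] → ·
  covered (2 px):
    · █ · · · ·
    · · · · █ ·
    · · · · · ·
    · · · · · ·
    · · · · · ·
    · · · · · ·
T1:
  2·area = 24
  edge (11, 9)→(0, 0): d=(-11,-9) top-left  bias=+0
  edge (0, 0)→(10, 6): d=(10,6) right/bottom  bias=-1
  edge (10, 6)→(11, 9): d=(1,3) right/bottom  bias=-1
    (2,1)@(5, 3): e=[12,0,12] → ·  [on edge]
    (4,1)@(9, 3): e=[48,-24,0] → ·  [on edge]
    (3,2)@(7, 5): e=[8,8,8] → █
    (4,2)@(9, 5): e=[26,-4,2] → ·
    (3,3)@(7, 7): e=[-14,28,10] → ·
    (4,3)@(9, 7): e=[4,16,4] → █
    (5,3)@(11, 7): e=[22,4,-2] → ·
    (4,4)@(9, 9): e=[-18,36,6] → ·
    (5,4)@(11, 9): e=[0,24,0] → ·  [on edge]
  covered (2 px):
    · · · · · ·
    · · · · · ·
    · · · █ · ·
    · · · · █ ·
    · · · · · ·
    · · · · · ·

Answer: [8,8,8]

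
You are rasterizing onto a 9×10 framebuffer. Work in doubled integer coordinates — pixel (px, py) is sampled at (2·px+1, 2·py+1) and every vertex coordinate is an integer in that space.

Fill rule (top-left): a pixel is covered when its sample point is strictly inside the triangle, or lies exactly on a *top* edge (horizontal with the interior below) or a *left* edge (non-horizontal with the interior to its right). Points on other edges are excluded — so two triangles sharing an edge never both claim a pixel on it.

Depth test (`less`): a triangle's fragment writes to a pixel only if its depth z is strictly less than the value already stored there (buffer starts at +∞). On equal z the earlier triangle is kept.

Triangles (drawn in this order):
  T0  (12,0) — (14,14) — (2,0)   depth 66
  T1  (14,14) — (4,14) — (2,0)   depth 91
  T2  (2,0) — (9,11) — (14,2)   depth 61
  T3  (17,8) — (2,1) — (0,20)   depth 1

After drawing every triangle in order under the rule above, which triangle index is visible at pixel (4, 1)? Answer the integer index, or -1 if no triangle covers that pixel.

T0:
  2·area = 140
  edge (12, 0)→(14, 14): d=(2,14) right/bottom  bias=-1
  edge (14, 14)→(2, 0): d=(-12,-14) top-left  bias=+0
  edge (2, 0)→(12, 0): d=(10,0) top-left  bias=+0
    (1,0)@(3, 1): e=[128,2,10] → #
    (2,0)@(5, 1): e=[100,30,10] → #
    (3,0)@(7, 1): e=[72,58,10] → #
    (4,0)@(9, 1): e=[44,86,10] → #
    (5,0)@(11, 1): e=[16,114,10] → #
    (6,0)@(13, 1): e=[-12,142,10] → ·
    (1,1)@(3, 3): e=[132,-22,30] → ·
    (2,1)@(5, 3): e=[104,6,30] → #
    (6,1)@(13, 3): e=[-8,118,30] → ·
    (2,2)@(5, 5): e=[108,-18,50] → ·
    (3,2)@(7, 5): e=[80,10,50] → #
    (6,2)@(13, 5): e=[-4,94,50] → ·
    (6,3)@(13, 7): e=[0,70,70] → ·  [on edge]
  covered (17 px):
    · # # # # # · · ·
    · · # # # # · · ·
    · · · # # # · · ·
    · · · · # # · · ·
    · · · · · # # · ·
    · · · · · · # · ·
    · · · · · · · · ·
    · · · · · · · · ·
    · · · · · · · · ·
    · · · · · · · · ·
T1:
  2·area = 140
  edge (14, 14)→(4, 14): d=(-10,0) right/bottom  bias=-1
  edge (4, 14)→(2, 0): d=(-2,-14) top-left  bias=+0
  edge (2, 0)→(14, 14): d=(12,14) right/bottom  bias=-1
    (1,1)@(3, 3): e=[110,8,22] → #
    (2,1)@(5, 3): e=[110,36,-6] → ·
    (1,2)@(3, 5): e=[90,4,46] → #
    (2,2)@(5, 5): e=[90,32,18] → #
    (3,2)@(7, 5): e=[90,60,-10] → ·
    (1,3)@(3, 7): e=[70,0,70] → #  [on edge]
    (3,3)@(7, 7): e=[70,56,14] → #
    (4,3)@(9, 7): e=[70,84,-14] → ·
    (1,4)@(3, 9): e=[50,-4,94] → ·
    (2,4)@(5, 9): e=[50,24,66] → #
    (4,4)@(9, 9): e=[50,80,10] → #
    (5,4)@(11, 9): e=[50,108,-18] → ·
  covered (18 px):
    · · · · · · · · ·
    · # · · · · · · ·
    · # # · · · · · ·
    · # # # · · · · ·
    · · # # # · · · ·
    · · # # # # · · ·
    · · # # # # # · ·
    · · · · · · · · ·
    · · · · · · · · ·
    · · · · · · · · ·
T2:
  2·area = 118  (B↔C swapped to make it positive)
  edge (2, 0)→(14, 2): d=(12,2) right/bottom  bias=-1
  edge (14, 2)→(9, 11): d=(-5,9) right/bottom  bias=-1
  edge (9, 11)→(2, 0): d=(-7,-11) top-left  bias=+0
    (1,0)@(3, 1): e=[10,104,4] → #
    (2,0)@(5, 1): e=[6,86,26] → #
    (3,0)@(7, 1): e=[2,68,48] → #
    (4,0)@(9, 1): e=[-2,50,70] → ·
    (1,1)@(3, 3): e=[34,94,-10] → ·
    (2,1)@(5, 3): e=[30,76,12] → #
    (4,1)@(9, 3): e=[22,40,56] → #
    (5,1)@(11, 3): e=[18,22,78] → #
    (6,1)@(13, 3): e=[14,4,100] → #
    (7,1)@(15, 3): e=[10,-14,122] → ·
    (2,2)@(5, 5): e=[54,66,-2] → ·
    (3,2)@(7, 5): e=[50,48,20] → #
    (4,5)@(9, 11): e=[118,0,0] → ·  [on edge]
  covered (15 px):
    · # # # · · · · ·
    · · # # # # # · ·
    · · · # # # · · ·
    · · · # # # · · ·
    · · · · # · · · ·
    · · · · · · · · ·
    · · · · · · · · ·
    · · · · · · · · ·
    · · · · · · · · ·
    · · · · · · · · ·
T3:
  2·area = 299  (B↔C swapped to make it positive)
  edge (17, 8)→(0, 20): d=(-17,12) right/bottom  bias=-1
  edge (0, 20)→(2, 1): d=(2,-19) top-left  bias=+0
  edge (2, 1)→(17, 8): d=(15,7) right/bottom  bias=-1
    (1,1)@(3, 3): e=[253,23,23] → #
    (2,1)@(5, 3): e=[229,61,9] → #
    (3,1)@(7, 3): e=[205,99,-5] → ·
    (1,2)@(3, 5): e=[219,27,53] → #
    (3,2)@(7, 5): e=[171,103,25] → #
    (4,2)@(9, 5): e=[147,141,11] → #
    (5,2)@(11, 5): e=[123,179,-3] → ·
    (1,3)@(3, 7): e=[185,31,83] → #
    (5,3)@(11, 7): e=[89,183,27] → #
    (6,3)@(13, 7): e=[65,221,13] → #
    (7,3)@(15, 7): e=[41,259,-1] → ·
    (1,4)@(3, 9): e=[151,35,113] → #
  covered (37 px):
    · · · · · · · · ·
    · # # · · · · · ·
    · # # # # · · · ·
    · # # # # # # · ·
    · # # # # # # # ·
    # # # # # # · · ·
    # # # # # · · · ·
    # # # # · · · · ·
    # # · · · · · · ·
    # · · · · · · · ·

Z-buffer (winner per pixel, '.' = empty):
  . 2 2 2 0 0 . . .
  . 3 3 2 2 2 2 . .
  . 3 3 3 3 2 . . .
  . 3 3 3 3 3 3 . .
  . 3 3 3 3 3 3 3 .
  3 3 3 3 3 3 0 . .
  3 3 3 3 3 1 1 . .
  3 3 3 3 . . . . .
  3 3 . . . . . . .
  3 . . . . . . . .

Answer: 2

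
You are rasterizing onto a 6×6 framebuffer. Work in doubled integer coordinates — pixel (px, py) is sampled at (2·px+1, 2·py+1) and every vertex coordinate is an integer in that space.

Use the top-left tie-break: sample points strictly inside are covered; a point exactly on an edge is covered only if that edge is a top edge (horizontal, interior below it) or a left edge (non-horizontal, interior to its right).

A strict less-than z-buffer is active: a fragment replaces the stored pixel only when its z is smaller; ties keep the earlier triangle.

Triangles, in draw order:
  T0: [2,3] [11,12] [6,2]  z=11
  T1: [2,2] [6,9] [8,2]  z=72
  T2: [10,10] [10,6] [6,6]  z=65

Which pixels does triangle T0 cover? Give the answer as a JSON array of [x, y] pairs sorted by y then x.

T0:
  2·area = 45  (B↔C swapped to make it positive)
  edge (2, 3)→(6, 2): d=(4,-1) top-left  bias=+0
  edge (6, 2)→(11, 12): d=(5,10) right/bottom  bias=-1
  edge (11, 12)→(2, 3): d=(-9,-9) top-left  bias=+0
    (1,1)@(3, 3): e=[1,35,9] → #
    (2,1)@(5, 3): e=[3,15,27] → #
    (3,1)@(7, 3): e=[5,-5,45] → ·
    (1,2)@(3, 5): e=[9,45,-9] → ·
    (2,2)@(5, 5): e=[11,25,9] → #
    (3,2)@(7, 5): e=[13,5,27] → #
    (4,2)@(9, 5): e=[15,-15,45] → ·
    (2,3)@(5, 7): e=[19,35,-9] → ·
    (3,3)@(7, 7): e=[21,15,9] → #
    (4,3)@(9, 7): e=[23,-5,27] → ·
    (3,4)@(7, 9): e=[29,25,-9] → ·
    (4,4)@(9, 9): e=[31,5,9] → #
  covered (6 px):
    · · · · · ·
    · # # · · ·
    · · # # · ·
    · · · # · ·
    · · · · # ·
    · · · · · ·
T1:
  2·area = 42  (B↔C swapped to make it positive)
  edge (2, 2)→(8, 2): d=(6,0) top-left  bias=+0
  edge (8, 2)→(6, 9): d=(-2,7) right/bottom  bias=-1
  edge (6, 9)→(2, 2): d=(-4,-7) top-left  bias=+0
    (1,1)@(3, 3): e=[6,33,3] → #
    (2,1)@(5, 3): e=[6,19,17] → #
    (3,1)@(7, 3): e=[6,5,31] → #
    (4,1)@(9, 3): e=[6,-9,45] → ·
    (1,2)@(3, 5): e=[18,29,-5] → ·
    (2,2)@(5, 5): e=[18,15,9] → #
    (4,2)@(9, 5): e=[18,-13,37] → ·
    (2,3)@(5, 7): e=[30,11,1] → #
    (3,3)@(7, 7): e=[30,-3,15] → ·
    (2,4)@(5, 9): e=[42,7,-7] → ·
  covered (6 px):
    · · · · · ·
    · # # # · ·
    · · # # · ·
    · · # · · ·
    · · · · · ·
    · · · · · ·
T2:
  2·area = 16  (B↔C swapped to make it positive)
  edge (10, 10)→(6, 6): d=(-4,-4) top-left  bias=+0
  edge (6, 6)→(10, 6): d=(4,0) top-left  bias=+0
  edge (10, 6)→(10, 10): d=(0,4) right/bottom  bias=-1
    (0,0)@(1, 1): e=[0,-20,36] → ·  [on edge]
    (1,1)@(3, 3): e=[0,-12,28] → ·  [on edge]
    (2,2)@(5, 5): e=[0,-4,20] → ·  [on edge]
    (3,3)@(7, 7): e=[0,4,12] → #  [on edge]
    (4,3)@(9, 7): e=[8,4,4] → #
    (5,3)@(11, 7): e=[16,4,-4] → ·
    (3,4)@(7, 9): e=[-8,12,12] → ·
    (4,4)@(9, 9): e=[0,12,4] → #  [on edge]
    (5,4)@(11, 9): e=[8,12,-4] → ·
    (4,5)@(9, 11): e=[-8,20,4] → ·
    (5,5)@(11, 11): e=[0,20,-4] → ·  [on edge]
  covered (3 px):
    · · · · · ·
    · · · · · ·
    · · · · · ·
    · · · # # ·
    · · · · # ·
    · · · · · ·

Final: [[1,1],[2,1],[2,2],[3,2],[3,3],[4,4]]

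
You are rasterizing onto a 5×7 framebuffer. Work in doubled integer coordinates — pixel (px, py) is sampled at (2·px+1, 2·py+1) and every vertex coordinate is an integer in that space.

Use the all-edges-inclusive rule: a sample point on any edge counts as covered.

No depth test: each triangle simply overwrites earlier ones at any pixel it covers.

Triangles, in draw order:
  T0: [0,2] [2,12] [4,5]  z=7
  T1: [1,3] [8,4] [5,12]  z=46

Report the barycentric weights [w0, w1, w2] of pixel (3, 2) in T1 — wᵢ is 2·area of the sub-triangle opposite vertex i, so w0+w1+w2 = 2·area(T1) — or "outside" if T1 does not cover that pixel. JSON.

T0:
  2·area = 34  (B↔C swapped to make it positive)
  edge (0, 2)→(4, 5): d=(4,3) inclusive
  edge (4, 5)→(2, 12): d=(-2,7) inclusive
  edge (2, 12)→(0, 2): d=(-2,-10) inclusive
    (0,1)@(1, 3): e=[1,25,8] → #
    (1,1)@(3, 3): e=[-5,11,28] → ·
    (0,2)@(1, 5): e=[9,21,4] → #
    (1,2)@(3, 5): e=[3,7,24] → #
    (2,2)@(5, 5): e=[-3,-7,44] → ·
    (0,3)@(1, 7): e=[17,17,0] → #  [on edge]
    (2,3)@(5, 7): e=[5,-11,40] → ·
    (0,4)@(1, 9): e=[25,13,-4] → ·
    (1,4)@(3, 9): e=[19,-1,16] → ·
  covered (5 px):
    · · · · ·
    # · · · ·
    # # · · ·
    # # · · ·
    · · · · ·
    · · · · ·
    · · · · ·
T1:
  2·area = 59
  edge (1, 3)→(8, 4): d=(7,1) inclusive
  edge (8, 4)→(5, 12): d=(-3,8) inclusive
  edge (5, 12)→(1, 3): d=(-4,-9) inclusive
    (0,1)@(1, 3): e=[0,59,0] → #  [on edge]
    (1,1)@(3, 3): e=[-2,43,18] → ·
    (0,2)@(1, 5): e=[14,53,-8] → ·
    (1,2)@(3, 5): e=[12,37,10] → #
    (2,2)@(5, 5): e=[10,21,28] → #
    (3,2)@(7, 5): e=[8,5,46] → #
    (4,2)@(9, 5): e=[6,-11,64] → ·
    (1,3)@(3, 7): e=[26,31,2] → #
    (3,3)@(7, 7): e=[22,-1,38] → ·
    (1,4)@(3, 9): e=[40,25,-6] → ·
    (2,4)@(5, 9): e=[38,9,12] → #
    (3,4)@(7, 9): e=[36,-7,30] → ·
  covered (8 px):
    · · · · ·
    # · · · ·
    · # # # ·
    · # # · ·
    · · # · ·
    · · # · ·
    · · · · ·

Result: [5,46,8]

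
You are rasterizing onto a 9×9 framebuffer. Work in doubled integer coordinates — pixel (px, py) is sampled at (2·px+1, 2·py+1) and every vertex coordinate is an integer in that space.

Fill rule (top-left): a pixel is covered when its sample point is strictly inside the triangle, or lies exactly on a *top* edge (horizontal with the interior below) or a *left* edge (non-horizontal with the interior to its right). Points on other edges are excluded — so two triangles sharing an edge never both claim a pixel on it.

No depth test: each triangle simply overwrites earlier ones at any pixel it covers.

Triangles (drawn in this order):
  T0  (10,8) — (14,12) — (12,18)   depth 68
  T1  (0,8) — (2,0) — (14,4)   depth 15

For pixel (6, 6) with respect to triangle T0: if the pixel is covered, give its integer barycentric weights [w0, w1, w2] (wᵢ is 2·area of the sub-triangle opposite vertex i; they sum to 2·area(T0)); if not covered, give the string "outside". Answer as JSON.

T0:
  2·area = 32
  edge (10, 8)→(14, 12): d=(4,4) right/bottom  bias=-1
  edge (14, 12)→(12, 18): d=(-2,6) right/bottom  bias=-1
  edge (12, 18)→(10, 8): d=(-2,-10) top-left  bias=+0
    (1,0)@(3, 1): e=[0,88,-56] → ·  [on edge]
    (2,1)@(5, 3): e=[0,72,-40] → ·  [on edge]
    (4,1)@(9, 3): e=[-16,48,0] → ·  [on edge]
    (8,1)@(17, 3): e=[-48,0,80] → ·  [on edge]
    (3,2)@(7, 5): e=[0,56,-24] → ·  [on edge]
    (4,3)@(9, 7): e=[0,40,-8] → ·  [on edge]
    (5,4)@(11, 9): e=[0,24,8] → ·  [on edge]
    (7,4)@(15, 9): e=[-16,0,48] → ·  [on edge]
    (5,5)@(11, 11): e=[8,20,4] → #
    (6,5)@(13, 11): e=[0,8,24] → ·  [on edge]
    (5,6)@(11, 13): e=[16,16,0] → #  [on edge]
    (6,6)@(13, 13): e=[8,4,20] → #
    (7,6)@(15, 13): e=[0,-8,40] → ·  [on edge]
    (6,7)@(13, 15): e=[16,0,16] → ·  [on edge]
    (8,7)@(17, 15): e=[0,-24,56] → ·  [on edge]
  covered (3 px):
    · · · · · · · · ·
    · · · · · · · · ·
    · · · · · · · · ·
    · · · · · · · · ·
    · · · · · · · · ·
    · · · · · # · · ·
    · · · · · # # · ·
    · · · · · · · · ·
    · · · · · · · · ·
T1:
  2·area = 104
  edge (0, 8)→(2, 0): d=(2,-8) top-left  bias=+0
  edge (2, 0)→(14, 4): d=(12,4) right/bottom  bias=-1
  edge (14, 4)→(0, 8): d=(-14,4) right/bottom  bias=-1
    (1,0)@(3, 1): e=[10,8,86] → #
    (2,0)@(5, 1): e=[26,0,78] → ·  [on edge]
    (1,1)@(3, 3): e=[14,32,58] → #
    (2,1)@(5, 3): e=[30,24,50] → #
    (3,1)@(7, 3): e=[46,16,42] → #
    (4,1)@(9, 3): e=[62,8,34] → #
    (5,1)@(11, 3): e=[78,0,26] → ·  [on edge]
    (0,2)@(1, 5): e=[2,64,38] → #
    (5,2)@(11, 5): e=[82,24,-2] → ·
    (8,2)@(17, 5): e=[130,0,-26] → ·  [on edge]
    (0,3)@(1, 7): e=[6,88,10] → #
    (2,3)@(5, 7): e=[38,72,-6] → ·
  covered (12 px):
    · # · · · · · · ·
    · # # # # · · · ·
    # # # # # · · · ·
    # # · · · · · · ·
    · · · · · · · · ·
    · · · · · · · · ·
    · · · · · · · · ·
    · · · · · · · · ·
    · · · · · · · · ·

Result: [4,20,8]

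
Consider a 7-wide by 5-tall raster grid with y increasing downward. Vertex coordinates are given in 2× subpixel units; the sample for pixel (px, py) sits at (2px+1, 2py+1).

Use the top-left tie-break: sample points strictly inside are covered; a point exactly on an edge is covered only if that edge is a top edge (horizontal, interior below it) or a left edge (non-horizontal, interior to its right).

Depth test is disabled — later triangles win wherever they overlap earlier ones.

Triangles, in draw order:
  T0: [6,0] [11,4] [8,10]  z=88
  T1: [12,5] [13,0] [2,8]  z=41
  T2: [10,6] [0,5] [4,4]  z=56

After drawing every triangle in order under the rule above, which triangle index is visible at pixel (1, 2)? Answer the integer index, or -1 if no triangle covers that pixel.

T0:
  2·area = 42
  edge (6, 0)→(11, 4): d=(5,4) right/bottom  bias=-1
  edge (11, 4)→(8, 10): d=(-3,6) right/bottom  bias=-1
  edge (8, 10)→(6, 0): d=(-2,-10) top-left  bias=+0
    (3,0)@(7, 1): e=[1,33,8] → #
    (4,0)@(9, 1): e=[-7,21,28] → ·
    (3,1)@(7, 3): e=[11,27,4] → #
    (4,1)@(9, 3): e=[3,15,24] → #
    (5,1)@(11, 3): e=[-5,3,44] → ·
    (3,2)@(7, 5): e=[21,21,0] → #  [on edge]
    (5,2)@(11, 5): e=[5,-3,40] → ·
    (3,3)@(7, 7): e=[31,15,-4] → ·
    (4,3)@(9, 7): e=[23,3,16] → #
    (5,3)@(11, 7): e=[15,-9,36] → ·
    (4,4)@(9, 9): e=[33,-3,12] → ·
  covered (6 px):
    · · · # · · ·
    · · · # # · ·
    · · · # # · ·
    · · · · # · ·
    · · · · · · ·
T1:
  2·area = 47  (B↔C swapped to make it positive)
  edge (12, 5)→(2, 8): d=(-10,3) right/bottom  bias=-1
  edge (2, 8)→(13, 0): d=(11,-8) top-left  bias=+0
  edge (13, 0)→(12, 5): d=(-1,5) right/bottom  bias=-1
    (4,1)@(9, 3): e=[29,1,17] → #
    (5,1)@(11, 3): e=[23,17,7] → #
    (6,1)@(13, 3): e=[17,33,-3] → ·
    (3,2)@(7, 5): e=[15,7,25] → #
    (6,2)@(13, 5): e=[-3,55,-5] → ·
    (2,3)@(5, 7): e=[1,13,33] → #
    (3,3)@(7, 7): e=[-5,29,23] → ·
    (4,3)@(9, 7): e=[-11,45,13] → ·
    (5,3)@(11, 7): e=[-17,61,3] → ·
    (2,4)@(5, 9): e=[-19,35,31] → ·
  covered (6 px):
    · · · · · · ·
    · · · · # # ·
    · · · # # # ·
    · · # · · · ·
    · · · · · · ·
T2:
  2·area = 14
  edge (10, 6)→(0, 5): d=(-10,-1) top-left  bias=+0
  edge (0, 5)→(4, 4): d=(4,-1) top-left  bias=+0
  edge (4, 4)→(10, 6): d=(6,2) right/bottom  bias=-1
    (0,1)@(1, 3): e=[21,-7,0] → ·  [on edge]
    (0,2)@(1, 5): e=[1,1,12] → #
    (1,2)@(3, 5): e=[3,3,8] → #
    (2,2)@(5, 5): e=[5,5,4] → #
    (3,2)@(7, 5): e=[7,7,0] → ·  [on edge]
    (0,3)@(1, 7): e=[-19,9,24] → ·
    (1,3)@(3, 7): e=[-17,11,20] → ·
    (2,3)@(5, 7): e=[-15,13,16] → ·
    (6,3)@(13, 7): e=[-7,21,0] → ·  [on edge]
  covered (3 px):
    · · · · · · ·
    · · · · · · ·
    # # # · · · ·
    · · · · · · ·
    · · · · · · ·

Z-buffer (winner per pixel, '.' = empty):
  . . . 0 . . .
  . . . 0 1 1 .
  2 2 2 1 1 1 .
  . . 1 . 0 . .
  . . . . . . .

Answer: 2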